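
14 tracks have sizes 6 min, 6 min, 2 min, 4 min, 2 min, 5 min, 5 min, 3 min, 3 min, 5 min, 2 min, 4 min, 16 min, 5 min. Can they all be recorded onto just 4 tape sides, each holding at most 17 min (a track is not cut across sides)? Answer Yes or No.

Total = 68 min; ⌈68/17⌉ = 4.
The bound of 4 does not rule out 4, but exhaustive search shows no assignment into 4 tape sides of capacity 17 min exists — the minimum is 5.

No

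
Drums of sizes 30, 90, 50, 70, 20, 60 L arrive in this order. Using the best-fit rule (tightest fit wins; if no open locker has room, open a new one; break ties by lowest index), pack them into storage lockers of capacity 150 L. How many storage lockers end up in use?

3

  30 → locker 1 (new)  [load 30/150]
  90 → locker 1  [load 120/150]
  50 → locker 2 (new)  [load 50/150]
  70 → locker 2  [load 120/150]
  20 → locker 1  [load 140/150]
  60 → locker 3 (new)  [load 60/150]
3 storage lockers opened.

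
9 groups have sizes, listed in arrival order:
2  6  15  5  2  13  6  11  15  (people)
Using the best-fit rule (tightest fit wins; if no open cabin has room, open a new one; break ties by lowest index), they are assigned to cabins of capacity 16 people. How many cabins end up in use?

  2 → cabin 1 (new)  [load 2/16]
  6 → cabin 1  [load 8/16]
  15 → cabin 2 (new)  [load 15/16]
  5 → cabin 1  [load 13/16]
  2 → cabin 1  [load 15/16]
  13 → cabin 3 (new)  [load 13/16]
  6 → cabin 4 (new)  [load 6/16]
  11 → cabin 5 (new)  [load 11/16]
  15 → cabin 6 (new)  [load 15/16]
6 cabins opened.

6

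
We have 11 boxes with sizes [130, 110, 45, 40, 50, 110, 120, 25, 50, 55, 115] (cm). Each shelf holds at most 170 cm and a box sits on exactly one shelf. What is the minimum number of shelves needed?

Total = 130 + 120 + 115 + 110 + 110 + 55 + 50 + 50 + 45 + 40 + 25 = 850 cm.
Lower bound: ⌈850/170⌉ = 5 shelves.
A packing using 6 shelves:
  shelf 1: 130 + 40 = 170
  shelf 2: 120 + 50 = 170
  shelf 3: 115 + 55 = 170
  shelf 4: 110 + 50 = 160
  shelf 5: 110 + 45 = 155
  shelf 6: 25 = 25
No arrangement into 5 shelves stays within capacity, so 6 is optimal.

6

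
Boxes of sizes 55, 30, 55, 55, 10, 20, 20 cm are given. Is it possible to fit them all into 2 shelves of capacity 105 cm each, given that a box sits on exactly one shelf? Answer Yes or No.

No

Total = 245 cm; ⌈245/105⌉ = 3.
At least 3 shelves are required, but only 2 are allowed.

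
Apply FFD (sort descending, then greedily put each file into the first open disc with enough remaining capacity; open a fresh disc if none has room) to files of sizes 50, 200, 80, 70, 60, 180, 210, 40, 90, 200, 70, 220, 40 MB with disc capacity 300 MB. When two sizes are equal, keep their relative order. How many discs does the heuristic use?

Sorted descending: 220, 210, 200, 200, 180, 90, 80, 70, 70, 60, 50, 40, 40.
  220 → disc 1 (new)  [load 220/300]
  210 → disc 2 (new)  [load 210/300]
  200 → disc 3 (new)  [load 200/300]
  200 → disc 4 (new)  [load 200/300]
  180 → disc 5 (new)  [load 180/300]
  90 → disc 2  [load 300/300]
  80 → disc 1  [load 300/300]
  70 → disc 3  [load 270/300]
  70 → disc 4  [load 270/300]
  60 → disc 5  [load 240/300]
  50 → disc 5  [load 290/300]
  40 → disc 6 (new)  [load 40/300]
  40 → disc 6  [load 80/300]
6 discs opened.

6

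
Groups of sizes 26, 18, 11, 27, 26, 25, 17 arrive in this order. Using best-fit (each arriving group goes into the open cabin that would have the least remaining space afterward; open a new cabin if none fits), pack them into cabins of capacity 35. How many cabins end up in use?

  26 → cabin 1 (new)  [load 26/35]
  18 → cabin 2 (new)  [load 18/35]
  11 → cabin 2  [load 29/35]
  27 → cabin 3 (new)  [load 27/35]
  26 → cabin 4 (new)  [load 26/35]
  25 → cabin 5 (new)  [load 25/35]
  17 → cabin 6 (new)  [load 17/35]
6 cabins opened.

6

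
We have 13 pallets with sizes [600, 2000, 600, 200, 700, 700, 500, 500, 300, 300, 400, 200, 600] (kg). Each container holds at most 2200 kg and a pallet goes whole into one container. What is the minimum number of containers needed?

4

Total = 2000 + 700 + 700 + 600 + 600 + 600 + 500 + 500 + 400 + 300 + 300 + 200 + 200 = 7600 kg.
Lower bound: ⌈7600/2200⌉ = 4 containers.
A packing using 4 containers:
  container 1: 2000 + 200 = 2200
  container 2: 700 + 700 + 600 + 200 = 2200
  container 3: 600 + 600 + 500 + 500 = 2200
  container 4: 400 + 300 + 300 = 1000
This matches the lower bound, so 4 is optimal.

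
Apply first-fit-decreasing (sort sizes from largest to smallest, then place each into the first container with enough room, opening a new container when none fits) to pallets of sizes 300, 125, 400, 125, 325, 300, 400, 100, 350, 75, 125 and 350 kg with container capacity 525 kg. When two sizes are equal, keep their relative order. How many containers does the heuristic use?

7

Sorted descending: 400, 400, 350, 350, 325, 300, 300, 125, 125, 125, 100, 75.
  400 → container 1 (new)  [load 400/525]
  400 → container 2 (new)  [load 400/525]
  350 → container 3 (new)  [load 350/525]
  350 → container 4 (new)  [load 350/525]
  325 → container 5 (new)  [load 325/525]
  300 → container 6 (new)  [load 300/525]
  300 → container 7 (new)  [load 300/525]
  125 → container 1  [load 525/525]
  125 → container 2  [load 525/525]
  125 → container 3  [load 475/525]
  100 → container 4  [load 450/525]
  75 → container 4  [load 525/525]
7 containers opened.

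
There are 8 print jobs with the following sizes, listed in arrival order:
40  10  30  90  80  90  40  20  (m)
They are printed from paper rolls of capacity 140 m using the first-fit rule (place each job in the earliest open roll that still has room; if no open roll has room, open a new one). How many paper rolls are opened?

4

  40 → roll 1 (new)  [load 40/140]
  10 → roll 1  [load 50/140]
  30 → roll 1  [load 80/140]
  90 → roll 2 (new)  [load 90/140]
  80 → roll 3 (new)  [load 80/140]
  90 → roll 4 (new)  [load 90/140]
  40 → roll 1  [load 120/140]
  20 → roll 1  [load 140/140]
4 paper rolls opened.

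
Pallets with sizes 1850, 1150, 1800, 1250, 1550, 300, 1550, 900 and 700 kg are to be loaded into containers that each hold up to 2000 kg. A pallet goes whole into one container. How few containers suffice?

7

Total = 1850 + 1800 + 1550 + 1550 + 1250 + 1150 + 900 + 700 + 300 = 11050 kg.
Lower bound: ⌈11050/2000⌉ = 6 containers.
A packing using 7 containers:
  container 1: 1850 = 1850
  container 2: 1800 = 1800
  container 3: 1550 + 300 = 1850
  container 4: 1550 = 1550
  container 5: 1250 + 700 = 1950
  container 6: 1150 = 1150
  container 7: 900 = 900
No arrangement into 6 containers stays within capacity, so 7 is optimal.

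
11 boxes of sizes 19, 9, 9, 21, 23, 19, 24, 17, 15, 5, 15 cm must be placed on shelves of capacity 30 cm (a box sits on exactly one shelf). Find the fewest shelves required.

7

Total = 24 + 23 + 21 + 19 + 19 + 17 + 15 + 15 + 9 + 9 + 5 = 176 cm.
Lower bound: ⌈176/30⌉ = 6 shelves.
A packing using 7 shelves:
  shelf 1: 24 + 5 = 29
  shelf 2: 23 = 23
  shelf 3: 21 + 9 = 30
  shelf 4: 19 + 9 = 28
  shelf 5: 19 = 19
  shelf 6: 17 = 17
  shelf 7: 15 + 15 = 30
No arrangement into 6 shelves stays within capacity, so 7 is optimal.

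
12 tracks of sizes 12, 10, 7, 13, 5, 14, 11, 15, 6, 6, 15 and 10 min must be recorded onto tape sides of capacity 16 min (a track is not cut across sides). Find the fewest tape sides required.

Total = 15 + 15 + 14 + 13 + 12 + 11 + 10 + 10 + 7 + 6 + 6 + 5 = 124 min.
Lower bound: ⌈124/16⌉ = 8 tape sides.
A packing using 9 tape sides:
  side 1: 15 = 15
  side 2: 15 = 15
  side 3: 14 = 14
  side 4: 13 = 13
  side 5: 12 = 12
  side 6: 11 + 5 = 16
  side 7: 10 + 6 = 16
  side 8: 10 + 6 = 16
  side 9: 7 = 7
No arrangement into 8 tape sides stays within capacity, so 9 is optimal.

9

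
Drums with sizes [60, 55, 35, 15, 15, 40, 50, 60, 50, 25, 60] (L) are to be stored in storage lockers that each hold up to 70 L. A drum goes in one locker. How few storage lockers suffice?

Total = 60 + 60 + 60 + 55 + 50 + 50 + 40 + 35 + 25 + 15 + 15 = 465 L.
Lower bound: ⌈465/70⌉ = 7 storage lockers.
A packing using 8 storage lockers:
  locker 1: 60 = 60
  locker 2: 60 = 60
  locker 3: 60 = 60
  locker 4: 55 + 15 = 70
  locker 5: 50 + 15 = 65
  locker 6: 50 = 50
  locker 7: 40 + 25 = 65
  locker 8: 35 = 35
No arrangement into 7 storage lockers stays within capacity, so 8 is optimal.

8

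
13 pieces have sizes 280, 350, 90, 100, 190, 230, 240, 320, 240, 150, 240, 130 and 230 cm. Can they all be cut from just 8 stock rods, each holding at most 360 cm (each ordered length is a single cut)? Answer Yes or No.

Total = 2790 cm; ⌈2790/360⌉ = 8.
9 pieces each exceed half the capacity and cannot share a stock rod, forcing at least 9 stock rods.
At least 9 stock rods are required, but only 8 are allowed.

No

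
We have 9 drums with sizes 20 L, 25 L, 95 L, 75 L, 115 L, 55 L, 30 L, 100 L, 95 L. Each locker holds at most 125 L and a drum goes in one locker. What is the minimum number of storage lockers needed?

6

Total = 115 + 100 + 95 + 95 + 75 + 55 + 30 + 25 + 20 = 610 L.
Lower bound: ⌈610/125⌉ = 5 storage lockers.
A packing using 6 storage lockers:
  locker 1: 115 = 115
  locker 2: 100 + 25 = 125
  locker 3: 95 + 30 = 125
  locker 4: 95 + 20 = 115
  locker 5: 75 = 75
  locker 6: 55 = 55
No arrangement into 5 storage lockers stays within capacity, so 6 is optimal.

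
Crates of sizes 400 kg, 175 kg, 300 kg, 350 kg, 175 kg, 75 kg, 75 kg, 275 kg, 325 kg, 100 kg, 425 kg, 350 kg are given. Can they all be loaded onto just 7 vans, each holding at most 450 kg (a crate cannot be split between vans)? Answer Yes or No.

No

Total = 3025 kg; ⌈3025/450⌉ = 7.
The bound of 7 does not rule out 7, but exhaustive search shows no assignment into 7 vans of capacity 450 kg exists — the minimum is 8.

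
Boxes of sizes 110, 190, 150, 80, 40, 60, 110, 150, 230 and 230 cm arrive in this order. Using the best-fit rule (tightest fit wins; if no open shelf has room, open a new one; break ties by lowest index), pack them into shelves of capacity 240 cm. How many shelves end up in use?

7

  110 → shelf 1 (new)  [load 110/240]
  190 → shelf 2 (new)  [load 190/240]
  150 → shelf 3 (new)  [load 150/240]
  80 → shelf 3  [load 230/240]
  40 → shelf 2  [load 230/240]
  60 → shelf 1  [load 170/240]
  110 → shelf 4 (new)  [load 110/240]
  150 → shelf 5 (new)  [load 150/240]
  230 → shelf 6 (new)  [load 230/240]
  230 → shelf 7 (new)  [load 230/240]
7 shelves opened.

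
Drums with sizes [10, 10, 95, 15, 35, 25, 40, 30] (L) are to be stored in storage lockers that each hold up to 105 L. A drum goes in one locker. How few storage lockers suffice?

3

Total = 95 + 40 + 35 + 30 + 25 + 15 + 10 + 10 = 260 L.
Lower bound: ⌈260/105⌉ = 3 storage lockers.
A packing using 3 storage lockers:
  locker 1: 95 + 10 = 105
  locker 2: 40 + 35 + 30 = 105
  locker 3: 25 + 15 + 10 = 50
This matches the lower bound, so 3 is optimal.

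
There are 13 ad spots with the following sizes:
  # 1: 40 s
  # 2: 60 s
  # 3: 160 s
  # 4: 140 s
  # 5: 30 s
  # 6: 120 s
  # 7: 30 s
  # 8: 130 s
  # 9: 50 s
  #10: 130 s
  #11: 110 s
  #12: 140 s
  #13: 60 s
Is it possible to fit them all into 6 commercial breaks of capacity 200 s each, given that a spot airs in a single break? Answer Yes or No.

No

Total = 1200 s; ⌈1200/200⌉ = 6.
7 ad spots each exceed half the capacity and cannot share a break, forcing at least 7 commercial breaks.
At least 7 commercial breaks are required, but only 6 are allowed.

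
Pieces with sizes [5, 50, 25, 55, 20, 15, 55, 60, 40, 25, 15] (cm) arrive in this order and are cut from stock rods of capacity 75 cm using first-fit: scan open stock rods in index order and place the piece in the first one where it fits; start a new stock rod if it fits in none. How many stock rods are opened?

  5 → stock rod 1 (new)  [load 5/75]
  50 → stock rod 1  [load 55/75]
  25 → stock rod 2 (new)  [load 25/75]
  55 → stock rod 3 (new)  [load 55/75]
  20 → stock rod 1  [load 75/75]
  15 → stock rod 2  [load 40/75]
  55 → stock rod 4 (new)  [load 55/75]
  60 → stock rod 5 (new)  [load 60/75]
  40 → stock rod 6 (new)  [load 40/75]
  25 → stock rod 2  [load 65/75]
  15 → stock rod 3  [load 70/75]
6 stock rods opened.

6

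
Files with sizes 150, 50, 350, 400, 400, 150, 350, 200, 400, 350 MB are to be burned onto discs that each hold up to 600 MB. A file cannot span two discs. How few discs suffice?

6

Total = 400 + 400 + 400 + 350 + 350 + 350 + 200 + 150 + 150 + 50 = 2800 MB.
Lower bound: ⌈2800/600⌉ = 5 discs.
Also, 6 files each exceed 300 MB, and no two of those can share a disc, so at least 6 discs are needed.
A packing using 6 discs:
  disc 1: 400 + 200 = 600
  disc 2: 400 + 150 + 50 = 600
  disc 3: 400 + 150 = 550
  disc 4: 350 = 350
  disc 5: 350 = 350
  disc 6: 350 = 350
This matches the lower bound, so 6 is optimal.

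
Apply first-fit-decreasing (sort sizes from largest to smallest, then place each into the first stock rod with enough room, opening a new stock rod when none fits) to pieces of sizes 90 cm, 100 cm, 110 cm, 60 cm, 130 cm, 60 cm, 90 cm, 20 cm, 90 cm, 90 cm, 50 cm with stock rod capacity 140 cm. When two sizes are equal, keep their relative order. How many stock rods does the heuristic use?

8

Sorted descending: 130, 110, 100, 90, 90, 90, 90, 60, 60, 50, 20.
  130 → stock rod 1 (new)  [load 130/140]
  110 → stock rod 2 (new)  [load 110/140]
  100 → stock rod 3 (new)  [load 100/140]
  90 → stock rod 4 (new)  [load 90/140]
  90 → stock rod 5 (new)  [load 90/140]
  90 → stock rod 6 (new)  [load 90/140]
  90 → stock rod 7 (new)  [load 90/140]
  60 → stock rod 8 (new)  [load 60/140]
  60 → stock rod 8  [load 120/140]
  50 → stock rod 4  [load 140/140]
  20 → stock rod 2  [load 130/140]
8 stock rods opened.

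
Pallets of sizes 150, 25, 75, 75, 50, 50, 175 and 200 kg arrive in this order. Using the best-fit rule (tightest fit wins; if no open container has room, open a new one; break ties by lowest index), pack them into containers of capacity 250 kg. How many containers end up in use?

4

  150 → container 1 (new)  [load 150/250]
  25 → container 1  [load 175/250]
  75 → container 1  [load 250/250]
  75 → container 2 (new)  [load 75/250]
  50 → container 2  [load 125/250]
  50 → container 2  [load 175/250]
  175 → container 3 (new)  [load 175/250]
  200 → container 4 (new)  [load 200/250]
4 containers opened.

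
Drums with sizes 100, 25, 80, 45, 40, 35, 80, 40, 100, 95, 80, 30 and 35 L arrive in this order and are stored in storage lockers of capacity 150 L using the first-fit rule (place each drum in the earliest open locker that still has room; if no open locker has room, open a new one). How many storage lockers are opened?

7

  100 → locker 1 (new)  [load 100/150]
  25 → locker 1  [load 125/150]
  80 → locker 2 (new)  [load 80/150]
  45 → locker 2  [load 125/150]
  40 → locker 3 (new)  [load 40/150]
  35 → locker 3  [load 75/150]
  80 → locker 4 (new)  [load 80/150]
  40 → locker 3  [load 115/150]
  100 → locker 5 (new)  [load 100/150]
  95 → locker 6 (new)  [load 95/150]
  80 → locker 7 (new)  [load 80/150]
  30 → locker 3  [load 145/150]
  35 → locker 4  [load 115/150]
7 storage lockers opened.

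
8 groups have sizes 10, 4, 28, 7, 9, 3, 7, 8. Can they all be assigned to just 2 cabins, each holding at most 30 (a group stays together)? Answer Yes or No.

No

Total = 76; ⌈76/30⌉ = 3.
At least 3 cabins are required, but only 2 are allowed.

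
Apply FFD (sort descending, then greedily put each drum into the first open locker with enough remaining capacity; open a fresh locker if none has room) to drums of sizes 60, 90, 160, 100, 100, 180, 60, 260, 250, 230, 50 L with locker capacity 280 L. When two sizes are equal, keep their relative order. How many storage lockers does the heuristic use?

Sorted descending: 260, 250, 230, 180, 160, 100, 100, 90, 60, 60, 50.
  260 → locker 1 (new)  [load 260/280]
  250 → locker 2 (new)  [load 250/280]
  230 → locker 3 (new)  [load 230/280]
  180 → locker 4 (new)  [load 180/280]
  160 → locker 5 (new)  [load 160/280]
  100 → locker 4  [load 280/280]
  100 → locker 5  [load 260/280]
  90 → locker 6 (new)  [load 90/280]
  60 → locker 6  [load 150/280]
  60 → locker 6  [load 210/280]
  50 → locker 3  [load 280/280]
6 storage lockers opened.

6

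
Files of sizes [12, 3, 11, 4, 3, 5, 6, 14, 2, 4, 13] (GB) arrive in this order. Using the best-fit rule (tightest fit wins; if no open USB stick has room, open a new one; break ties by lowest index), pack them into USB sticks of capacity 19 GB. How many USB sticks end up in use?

5

  12 → USB stick 1 (new)  [load 12/19]
  3 → USB stick 1  [load 15/19]
  11 → USB stick 2 (new)  [load 11/19]
  4 → USB stick 1  [load 19/19]
  3 → USB stick 2  [load 14/19]
  5 → USB stick 2  [load 19/19]
  6 → USB stick 3 (new)  [load 6/19]
  14 → USB stick 4 (new)  [load 14/19]
  2 → USB stick 4  [load 16/19]
  4 → USB stick 3  [load 10/19]
  13 → USB stick 5 (new)  [load 13/19]
5 USB sticks opened.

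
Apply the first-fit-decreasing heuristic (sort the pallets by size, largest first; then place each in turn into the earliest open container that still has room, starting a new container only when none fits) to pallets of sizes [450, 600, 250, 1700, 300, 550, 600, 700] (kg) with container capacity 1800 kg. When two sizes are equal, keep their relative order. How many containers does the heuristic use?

3

Sorted descending: 1700, 700, 600, 600, 550, 450, 300, 250.
  1700 → container 1 (new)  [load 1700/1800]
  700 → container 2 (new)  [load 700/1800]
  600 → container 2  [load 1300/1800]
  600 → container 3 (new)  [load 600/1800]
  550 → container 3  [load 1150/1800]
  450 → container 2  [load 1750/1800]
  300 → container 3  [load 1450/1800]
  250 → container 3  [load 1700/1800]
3 containers opened.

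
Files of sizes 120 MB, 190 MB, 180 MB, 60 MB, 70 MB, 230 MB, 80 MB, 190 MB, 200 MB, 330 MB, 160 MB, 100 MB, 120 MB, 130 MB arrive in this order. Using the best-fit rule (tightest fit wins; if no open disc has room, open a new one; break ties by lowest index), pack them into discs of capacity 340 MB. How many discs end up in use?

  120 → disc 1 (new)  [load 120/340]
  190 → disc 1  [load 310/340]
  180 → disc 2 (new)  [load 180/340]
  60 → disc 2  [load 240/340]
  70 → disc 2  [load 310/340]
  230 → disc 3 (new)  [load 230/340]
  80 → disc 3  [load 310/340]
  190 → disc 4 (new)  [load 190/340]
  200 → disc 5 (new)  [load 200/340]
  330 → disc 6 (new)  [load 330/340]
  160 → disc 7 (new)  [load 160/340]
  100 → disc 5  [load 300/340]
  120 → disc 4  [load 310/340]
  130 → disc 7  [load 290/340]
7 discs opened.

7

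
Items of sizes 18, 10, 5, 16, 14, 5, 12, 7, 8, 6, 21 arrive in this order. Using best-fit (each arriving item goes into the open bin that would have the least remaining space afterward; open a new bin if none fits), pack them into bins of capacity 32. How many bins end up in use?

  18 → bin 1 (new)  [load 18/32]
  10 → bin 1  [load 28/32]
  5 → bin 2 (new)  [load 5/32]
  16 → bin 2  [load 21/32]
  14 → bin 3 (new)  [load 14/32]
  5 → bin 2  [load 26/32]
  12 → bin 3  [load 26/32]
  7 → bin 4 (new)  [load 7/32]
  8 → bin 4  [load 15/32]
  6 → bin 2  [load 32/32]
  21 → bin 5 (new)  [load 21/32]
5 bins opened.

5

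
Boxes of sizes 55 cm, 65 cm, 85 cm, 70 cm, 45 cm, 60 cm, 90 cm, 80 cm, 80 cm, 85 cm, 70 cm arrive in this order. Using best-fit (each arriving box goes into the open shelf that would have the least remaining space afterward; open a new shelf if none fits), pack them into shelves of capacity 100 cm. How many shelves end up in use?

10

  55 → shelf 1 (new)  [load 55/100]
  65 → shelf 2 (new)  [load 65/100]
  85 → shelf 3 (new)  [load 85/100]
  70 → shelf 4 (new)  [load 70/100]
  45 → shelf 1  [load 100/100]
  60 → shelf 5 (new)  [load 60/100]
  90 → shelf 6 (new)  [load 90/100]
  80 → shelf 7 (new)  [load 80/100]
  80 → shelf 8 (new)  [load 80/100]
  85 → shelf 9 (new)  [load 85/100]
  70 → shelf 10 (new)  [load 70/100]
10 shelves opened.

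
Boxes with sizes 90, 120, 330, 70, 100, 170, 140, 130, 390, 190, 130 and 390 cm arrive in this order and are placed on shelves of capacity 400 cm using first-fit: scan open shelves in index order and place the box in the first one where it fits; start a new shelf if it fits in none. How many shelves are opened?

  90 → shelf 1 (new)  [load 90/400]
  120 → shelf 1  [load 210/400]
  330 → shelf 2 (new)  [load 330/400]
  70 → shelf 1  [load 280/400]
  100 → shelf 1  [load 380/400]
  170 → shelf 3 (new)  [load 170/400]
  140 → shelf 3  [load 310/400]
  130 → shelf 4 (new)  [load 130/400]
  390 → shelf 5 (new)  [load 390/400]
  190 → shelf 4  [load 320/400]
  130 → shelf 6 (new)  [load 130/400]
  390 → shelf 7 (new)  [load 390/400]
7 shelves opened.

7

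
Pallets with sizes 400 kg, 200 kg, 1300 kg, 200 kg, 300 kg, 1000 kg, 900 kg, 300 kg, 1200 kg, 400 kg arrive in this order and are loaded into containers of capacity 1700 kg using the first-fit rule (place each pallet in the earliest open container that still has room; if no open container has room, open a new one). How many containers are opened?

  400 → container 1 (new)  [load 400/1700]
  200 → container 1  [load 600/1700]
  1300 → container 2 (new)  [load 1300/1700]
  200 → container 1  [load 800/1700]
  300 → container 1  [load 1100/1700]
  1000 → container 3 (new)  [load 1000/1700]
  900 → container 4 (new)  [load 900/1700]
  300 → container 1  [load 1400/1700]
  1200 → container 5 (new)  [load 1200/1700]
  400 → container 2  [load 1700/1700]
5 containers opened.

5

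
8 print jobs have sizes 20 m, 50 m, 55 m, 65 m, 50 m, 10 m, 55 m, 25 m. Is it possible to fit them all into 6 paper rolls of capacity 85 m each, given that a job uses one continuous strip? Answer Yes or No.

A valid assignment using 5 paper rolls:
  roll 1: 65 + 20 = 85
  roll 2: 55 + 25 = 80
  roll 3: 55 + 10 = 65
  roll 4: 50 = 50
  roll 5: 50 = 50
That uses only 5 ≤ 6, so 6 paper rolls are enough.

Yes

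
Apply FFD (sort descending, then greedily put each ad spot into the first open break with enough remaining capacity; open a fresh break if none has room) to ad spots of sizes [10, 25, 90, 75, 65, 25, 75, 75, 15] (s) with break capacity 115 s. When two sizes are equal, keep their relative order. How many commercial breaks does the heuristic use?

5

Sorted descending: 90, 75, 75, 75, 65, 25, 25, 15, 10.
  90 → break 1 (new)  [load 90/115]
  75 → break 2 (new)  [load 75/115]
  75 → break 3 (new)  [load 75/115]
  75 → break 4 (new)  [load 75/115]
  65 → break 5 (new)  [load 65/115]
  25 → break 1  [load 115/115]
  25 → break 2  [load 100/115]
  15 → break 2  [load 115/115]
  10 → break 3  [load 85/115]
5 commercial breaks opened.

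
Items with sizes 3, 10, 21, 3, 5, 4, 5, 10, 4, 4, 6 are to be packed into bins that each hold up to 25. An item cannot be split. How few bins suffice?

3

Total = 21 + 10 + 10 + 6 + 5 + 5 + 4 + 4 + 4 + 3 + 3 = 75.
Lower bound: ⌈75/25⌉ = 3 bins.
A packing using 3 bins:
  bin 1: 21 + 4 = 25
  bin 2: 10 + 10 + 5 = 25
  bin 3: 6 + 5 + 4 + 4 + 3 + 3 = 25
This matches the lower bound, so 3 is optimal.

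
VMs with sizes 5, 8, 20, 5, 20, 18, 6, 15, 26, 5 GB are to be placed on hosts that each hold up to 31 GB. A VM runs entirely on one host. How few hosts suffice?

5

Total = 26 + 20 + 20 + 18 + 15 + 8 + 6 + 5 + 5 + 5 = 128 GB.
Lower bound: ⌈128/31⌉ = 5 hosts.
A packing using 5 hosts:
  host 1: 26 + 5 = 31
  host 2: 20 + 8 = 28
  host 3: 20 + 6 + 5 = 31
  host 4: 18 + 5 = 23
  host 5: 15 = 15
This matches the lower bound, so 5 is optimal.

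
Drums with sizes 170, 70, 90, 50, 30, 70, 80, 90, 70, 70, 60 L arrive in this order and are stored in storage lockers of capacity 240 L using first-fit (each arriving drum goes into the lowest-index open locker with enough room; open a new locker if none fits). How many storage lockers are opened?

  170 → locker 1 (new)  [load 170/240]
  70 → locker 1  [load 240/240]
  90 → locker 2 (new)  [load 90/240]
  50 → locker 2  [load 140/240]
  30 → locker 2  [load 170/240]
  70 → locker 2  [load 240/240]
  80 → locker 3 (new)  [load 80/240]
  90 → locker 3  [load 170/240]
  70 → locker 3  [load 240/240]
  70 → locker 4 (new)  [load 70/240]
  60 → locker 4  [load 130/240]
4 storage lockers opened.

4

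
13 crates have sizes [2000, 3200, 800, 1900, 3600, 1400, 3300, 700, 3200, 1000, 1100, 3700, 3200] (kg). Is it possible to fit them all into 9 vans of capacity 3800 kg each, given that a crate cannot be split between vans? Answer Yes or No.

A valid assignment using 9 vans:
  van 1: 3700 = 3700
  van 2: 3600 = 3600
  van 3: 3300 = 3300
  van 4: 3200 = 3200
  van 5: 3200 = 3200
  van 6: 3200 = 3200
  van 7: 2000 + 1400 = 3400
  van 8: 1900 + 1100 + 800 = 3800
  van 9: 1000 + 700 = 1700
Every load is within 3800 kg, so 9 vans suffice.

Yes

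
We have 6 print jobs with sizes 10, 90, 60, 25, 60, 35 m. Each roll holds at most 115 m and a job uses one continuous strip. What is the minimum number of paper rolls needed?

Total = 90 + 60 + 60 + 35 + 25 + 10 = 280 m.
Lower bound: ⌈280/115⌉ = 3 paper rolls.
A packing using 3 paper rolls:
  roll 1: 90 + 25 = 115
  roll 2: 60 + 35 + 10 = 105
  roll 3: 60 = 60
This matches the lower bound, so 3 is optimal.

3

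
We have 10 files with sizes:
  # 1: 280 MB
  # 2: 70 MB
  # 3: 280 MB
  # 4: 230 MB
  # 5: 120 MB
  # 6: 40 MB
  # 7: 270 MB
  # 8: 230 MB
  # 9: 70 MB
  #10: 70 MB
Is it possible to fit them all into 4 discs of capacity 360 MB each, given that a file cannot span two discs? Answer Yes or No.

No

Total = 1660 MB; ⌈1660/360⌉ = 5.
At least 5 discs are required, but only 4 are allowed.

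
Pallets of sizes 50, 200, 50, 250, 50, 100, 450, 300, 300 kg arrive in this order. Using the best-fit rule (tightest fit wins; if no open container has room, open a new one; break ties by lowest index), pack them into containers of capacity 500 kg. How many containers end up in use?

  50 → container 1 (new)  [load 50/500]
  200 → container 1  [load 250/500]
  50 → container 1  [load 300/500]
  250 → container 2 (new)  [load 250/500]
  50 → container 1  [load 350/500]
  100 → container 1  [load 450/500]
  450 → container 3 (new)  [load 450/500]
  300 → container 4 (new)  [load 300/500]
  300 → container 5 (new)  [load 300/500]
5 containers opened.

5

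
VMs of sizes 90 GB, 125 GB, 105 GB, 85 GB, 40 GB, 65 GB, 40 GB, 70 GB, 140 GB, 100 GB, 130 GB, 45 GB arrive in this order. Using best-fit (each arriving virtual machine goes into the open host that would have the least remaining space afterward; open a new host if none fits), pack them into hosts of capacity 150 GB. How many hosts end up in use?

8

  90 → host 1 (new)  [load 90/150]
  125 → host 2 (new)  [load 125/150]
  105 → host 3 (new)  [load 105/150]
  85 → host 4 (new)  [load 85/150]
  40 → host 3  [load 145/150]
  65 → host 4  [load 150/150]
  40 → host 1  [load 130/150]
  70 → host 5 (new)  [load 70/150]
  140 → host 6 (new)  [load 140/150]
  100 → host 7 (new)  [load 100/150]
  130 → host 8 (new)  [load 130/150]
  45 → host 7  [load 145/150]
8 hosts opened.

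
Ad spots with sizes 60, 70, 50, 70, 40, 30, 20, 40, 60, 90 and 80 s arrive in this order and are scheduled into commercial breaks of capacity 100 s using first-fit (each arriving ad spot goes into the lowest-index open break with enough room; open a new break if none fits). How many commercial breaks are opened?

7

  60 → break 1 (new)  [load 60/100]
  70 → break 2 (new)  [load 70/100]
  50 → break 3 (new)  [load 50/100]
  70 → break 4 (new)  [load 70/100]
  40 → break 1  [load 100/100]
  30 → break 2  [load 100/100]
  20 → break 3  [load 70/100]
  40 → break 5 (new)  [load 40/100]
  60 → break 5  [load 100/100]
  90 → break 6 (new)  [load 90/100]
  80 → break 7 (new)  [load 80/100]
7 commercial breaks opened.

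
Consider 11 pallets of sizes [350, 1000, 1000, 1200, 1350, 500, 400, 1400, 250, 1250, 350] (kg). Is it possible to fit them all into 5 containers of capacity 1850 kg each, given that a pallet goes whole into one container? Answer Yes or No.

No

Total = 9050 kg; ⌈9050/1850⌉ = 5.
6 pallets each exceed half the capacity and cannot share a container, forcing at least 6 containers.
At least 6 containers are required, but only 5 are allowed.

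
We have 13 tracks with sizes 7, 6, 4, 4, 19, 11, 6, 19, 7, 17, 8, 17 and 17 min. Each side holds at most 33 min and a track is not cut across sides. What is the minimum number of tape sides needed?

Total = 19 + 19 + 17 + 17 + 17 + 11 + 8 + 7 + 7 + 6 + 6 + 4 + 4 = 142 min.
Lower bound: ⌈142/33⌉ = 5 tape sides.
A packing using 5 tape sides:
  side 1: 19 + 11 = 30
  side 2: 19 + 8 + 6 = 33
  side 3: 17 + 7 + 7 = 31
  side 4: 17 + 6 + 4 + 4 = 31
  side 5: 17 = 17
This matches the lower bound, so 5 is optimal.

5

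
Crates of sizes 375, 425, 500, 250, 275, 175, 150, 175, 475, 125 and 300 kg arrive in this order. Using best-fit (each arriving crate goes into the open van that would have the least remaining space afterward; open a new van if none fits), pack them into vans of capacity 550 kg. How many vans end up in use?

  375 → van 1 (new)  [load 375/550]
  425 → van 2 (new)  [load 425/550]
  500 → van 3 (new)  [load 500/550]
  250 → van 4 (new)  [load 250/550]
  275 → van 4  [load 525/550]
  175 → van 1  [load 550/550]
  150 → van 5 (new)  [load 150/550]
  175 → van 5  [load 325/550]
  475 → van 6 (new)  [load 475/550]
  125 → van 2  [load 550/550]
  300 → van 7 (new)  [load 300/550]
7 vans opened.

7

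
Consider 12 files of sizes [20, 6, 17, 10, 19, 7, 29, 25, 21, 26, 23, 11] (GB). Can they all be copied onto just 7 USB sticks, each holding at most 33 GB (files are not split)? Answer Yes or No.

No

Total = 214 GB; ⌈214/33⌉ = 7.
8 files each exceed half the capacity and cannot share a USB stick, forcing at least 8 USB sticks.
At least 8 USB sticks are required, but only 7 are allowed.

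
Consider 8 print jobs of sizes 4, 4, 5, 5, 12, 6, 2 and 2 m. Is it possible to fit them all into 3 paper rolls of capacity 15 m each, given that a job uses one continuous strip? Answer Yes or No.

Yes

A valid assignment using 3 paper rolls:
  roll 1: 12 + 2 = 14
  roll 2: 6 + 5 + 4 = 15
  roll 3: 5 + 4 + 2 = 11
Every load is within 15 m, so 3 paper rolls suffice.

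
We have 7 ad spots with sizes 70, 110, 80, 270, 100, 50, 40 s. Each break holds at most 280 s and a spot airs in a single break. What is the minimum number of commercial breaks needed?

Total = 270 + 110 + 100 + 80 + 70 + 50 + 40 = 720 s.
Lower bound: ⌈720/280⌉ = 3 commercial breaks.
A packing using 3 commercial breaks:
  break 1: 270 = 270
  break 2: 110 + 100 + 70 = 280
  break 3: 80 + 50 + 40 = 170
This matches the lower bound, so 3 is optimal.

3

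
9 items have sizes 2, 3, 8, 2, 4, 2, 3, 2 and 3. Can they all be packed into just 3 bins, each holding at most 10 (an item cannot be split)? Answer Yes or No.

Yes

A valid assignment using 3 bins:
  bin 1: 8 + 2 = 10
  bin 2: 4 + 3 + 3 = 10
  bin 3: 3 + 2 + 2 + 2 = 9
Every load is within 10, so 3 bins suffice.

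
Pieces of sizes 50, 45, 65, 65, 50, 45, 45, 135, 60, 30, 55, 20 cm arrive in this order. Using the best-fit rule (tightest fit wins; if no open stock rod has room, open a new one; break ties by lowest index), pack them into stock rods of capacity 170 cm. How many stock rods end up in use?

  50 → stock rod 1 (new)  [load 50/170]
  45 → stock rod 1  [load 95/170]
  65 → stock rod 1  [load 160/170]
  65 → stock rod 2 (new)  [load 65/170]
  50 → stock rod 2  [load 115/170]
  45 → stock rod 2  [load 160/170]
  45 → stock rod 3 (new)  [load 45/170]
  135 → stock rod 4 (new)  [load 135/170]
  60 → stock rod 3  [load 105/170]
  30 → stock rod 4  [load 165/170]
  55 → stock rod 3  [load 160/170]
  20 → stock rod 5 (new)  [load 20/170]
5 stock rods opened.

5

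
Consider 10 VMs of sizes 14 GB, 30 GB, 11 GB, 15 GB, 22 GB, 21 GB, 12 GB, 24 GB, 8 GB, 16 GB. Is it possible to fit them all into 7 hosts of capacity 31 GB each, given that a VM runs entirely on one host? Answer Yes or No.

Yes

A valid assignment using 7 hosts:
  host 1: 30 = 30
  host 2: 24 = 24
  host 3: 22 + 8 = 30
  host 4: 21 = 21
  host 5: 16 + 15 = 31
  host 6: 14 + 12 = 26
  host 7: 11 = 11
Every load is within 31 GB, so 7 hosts suffice.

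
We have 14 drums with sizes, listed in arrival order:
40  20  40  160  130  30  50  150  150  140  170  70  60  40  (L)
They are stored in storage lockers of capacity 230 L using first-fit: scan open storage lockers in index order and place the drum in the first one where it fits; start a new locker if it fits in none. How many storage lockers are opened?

6

  40 → locker 1 (new)  [load 40/230]
  20 → locker 1  [load 60/230]
  40 → locker 1  [load 100/230]
  160 → locker 2 (new)  [load 160/230]
  130 → locker 1  [load 230/230]
  30 → locker 2  [load 190/230]
  50 → locker 3 (new)  [load 50/230]
  150 → locker 3  [load 200/230]
  150 → locker 4 (new)  [load 150/230]
  140 → locker 5 (new)  [load 140/230]
  170 → locker 6 (new)  [load 170/230]
  70 → locker 4  [load 220/230]
  60 → locker 5  [load 200/230]
  40 → locker 2  [load 230/230]
6 storage lockers opened.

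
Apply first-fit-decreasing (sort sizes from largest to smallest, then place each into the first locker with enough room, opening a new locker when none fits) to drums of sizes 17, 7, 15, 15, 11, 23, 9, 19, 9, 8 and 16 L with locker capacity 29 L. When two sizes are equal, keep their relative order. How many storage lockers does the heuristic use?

Sorted descending: 23, 19, 17, 16, 15, 15, 11, 9, 9, 8, 7.
  23 → locker 1 (new)  [load 23/29]
  19 → locker 2 (new)  [load 19/29]
  17 → locker 3 (new)  [load 17/29]
  16 → locker 4 (new)  [load 16/29]
  15 → locker 5 (new)  [load 15/29]
  15 → locker 6 (new)  [load 15/29]
  11 → locker 3  [load 28/29]
  9 → locker 2  [load 28/29]
  9 → locker 4  [load 25/29]
  8 → locker 5  [load 23/29]
  7 → locker 6  [load 22/29]
6 storage lockers opened.

6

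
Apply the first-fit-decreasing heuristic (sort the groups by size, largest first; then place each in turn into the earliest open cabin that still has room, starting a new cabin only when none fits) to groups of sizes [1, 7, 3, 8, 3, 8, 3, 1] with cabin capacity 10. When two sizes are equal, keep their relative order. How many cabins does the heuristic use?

Sorted descending: 8, 8, 7, 3, 3, 3, 1, 1.
  8 → cabin 1 (new)  [load 8/10]
  8 → cabin 2 (new)  [load 8/10]
  7 → cabin 3 (new)  [load 7/10]
  3 → cabin 3  [load 10/10]
  3 → cabin 4 (new)  [load 3/10]
  3 → cabin 4  [load 6/10]
  1 → cabin 1  [load 9/10]
  1 → cabin 1  [load 10/10]
4 cabins opened.

4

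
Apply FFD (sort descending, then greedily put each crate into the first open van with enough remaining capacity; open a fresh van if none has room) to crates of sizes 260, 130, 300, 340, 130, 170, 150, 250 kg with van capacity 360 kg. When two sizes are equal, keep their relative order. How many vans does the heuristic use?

6

Sorted descending: 340, 300, 260, 250, 170, 150, 130, 130.
  340 → van 1 (new)  [load 340/360]
  300 → van 2 (new)  [load 300/360]
  260 → van 3 (new)  [load 260/360]
  250 → van 4 (new)  [load 250/360]
  170 → van 5 (new)  [load 170/360]
  150 → van 5  [load 320/360]
  130 → van 6 (new)  [load 130/360]
  130 → van 6  [load 260/360]
6 vans opened.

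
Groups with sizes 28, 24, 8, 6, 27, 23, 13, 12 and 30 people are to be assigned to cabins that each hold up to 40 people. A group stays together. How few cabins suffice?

Total = 30 + 28 + 27 + 24 + 23 + 13 + 12 + 8 + 6 = 171 people.
Lower bound: ⌈171/40⌉ = 5 cabins.
A packing using 5 cabins:
  cabin 1: 30 + 8 = 38
  cabin 2: 28 + 12 = 40
  cabin 3: 27 + 13 = 40
  cabin 4: 24 + 6 = 30
  cabin 5: 23 = 23
This matches the lower bound, so 5 is optimal.

5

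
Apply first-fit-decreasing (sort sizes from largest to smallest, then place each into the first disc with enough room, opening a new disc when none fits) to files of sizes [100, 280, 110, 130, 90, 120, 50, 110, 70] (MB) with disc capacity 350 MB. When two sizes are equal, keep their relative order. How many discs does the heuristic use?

4

Sorted descending: 280, 130, 120, 110, 110, 100, 90, 70, 50.
  280 → disc 1 (new)  [load 280/350]
  130 → disc 2 (new)  [load 130/350]
  120 → disc 2  [load 250/350]
  110 → disc 3 (new)  [load 110/350]
  110 → disc 3  [load 220/350]
  100 → disc 2  [load 350/350]
  90 → disc 3  [load 310/350]
  70 → disc 1  [load 350/350]
  50 → disc 4 (new)  [load 50/350]
4 discs opened.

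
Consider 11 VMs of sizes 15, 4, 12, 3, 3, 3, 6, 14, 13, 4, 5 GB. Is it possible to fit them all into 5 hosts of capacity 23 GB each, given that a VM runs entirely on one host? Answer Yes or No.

Yes

A valid assignment using 4 hosts:
  host 1: 15 + 6 = 21
  host 2: 14 + 5 + 4 = 23
  host 3: 13 + 4 + 3 + 3 = 23
  host 4: 12 + 3 = 15
That uses only 4 ≤ 5, so 5 hosts are enough.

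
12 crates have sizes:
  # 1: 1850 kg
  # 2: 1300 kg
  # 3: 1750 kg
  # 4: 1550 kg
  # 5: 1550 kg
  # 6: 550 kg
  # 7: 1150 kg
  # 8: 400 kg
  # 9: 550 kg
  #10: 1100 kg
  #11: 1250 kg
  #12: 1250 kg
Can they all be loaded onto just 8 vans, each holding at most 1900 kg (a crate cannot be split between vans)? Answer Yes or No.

No

Total = 14250 kg; ⌈14250/1900⌉ = 8.
9 crates each exceed half the capacity and cannot share a van, forcing at least 9 vans.
At least 9 vans are required, but only 8 are allowed.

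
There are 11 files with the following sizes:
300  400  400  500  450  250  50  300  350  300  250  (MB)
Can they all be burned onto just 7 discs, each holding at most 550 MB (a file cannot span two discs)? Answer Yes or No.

Total = 3550 MB; ⌈3550/550⌉ = 7.
8 files each exceed half the capacity and cannot share a disc, forcing at least 8 discs.
At least 8 discs are required, but only 7 are allowed.

No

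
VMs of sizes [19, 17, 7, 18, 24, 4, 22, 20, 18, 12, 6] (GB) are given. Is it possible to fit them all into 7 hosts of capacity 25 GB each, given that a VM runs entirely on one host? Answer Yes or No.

No

Total = 167 GB; ⌈167/25⌉ = 7.
The bound of 7 does not rule out 7, but exhaustive search shows no assignment into 7 hosts of capacity 25 GB exists — the minimum is 8.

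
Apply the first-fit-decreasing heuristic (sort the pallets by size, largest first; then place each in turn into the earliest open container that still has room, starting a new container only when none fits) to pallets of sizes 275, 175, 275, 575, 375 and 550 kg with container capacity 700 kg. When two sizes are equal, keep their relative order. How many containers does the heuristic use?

4

Sorted descending: 575, 550, 375, 275, 275, 175.
  575 → container 1 (new)  [load 575/700]
  550 → container 2 (new)  [load 550/700]
  375 → container 3 (new)  [load 375/700]
  275 → container 3  [load 650/700]
  275 → container 4 (new)  [load 275/700]
  175 → container 4  [load 450/700]
4 containers opened.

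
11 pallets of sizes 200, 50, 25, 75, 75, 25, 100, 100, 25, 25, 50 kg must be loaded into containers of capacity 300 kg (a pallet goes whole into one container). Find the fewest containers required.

3

Total = 200 + 100 + 100 + 75 + 75 + 50 + 50 + 25 + 25 + 25 + 25 = 750 kg.
Lower bound: ⌈750/300⌉ = 3 containers.
A packing using 3 containers:
  container 1: 200 + 100 = 300
  container 2: 100 + 75 + 75 + 50 = 300
  container 3: 50 + 25 + 25 + 25 + 25 = 150
This matches the lower bound, so 3 is optimal.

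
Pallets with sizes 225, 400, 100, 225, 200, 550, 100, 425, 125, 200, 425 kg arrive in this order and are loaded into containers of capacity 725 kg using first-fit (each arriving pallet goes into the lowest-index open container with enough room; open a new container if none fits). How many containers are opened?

  225 → container 1 (new)  [load 225/725]
  400 → container 1  [load 625/725]
  100 → container 1  [load 725/725]
  225 → container 2 (new)  [load 225/725]
  200 → container 2  [load 425/725]
  550 → container 3 (new)  [load 550/725]
  100 → container 2  [load 525/725]
  425 → container 4 (new)  [load 425/725]
  125 → container 2  [load 650/725]
  200 → container 4  [load 625/725]
  425 → container 5 (new)  [load 425/725]
5 containers opened.

5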